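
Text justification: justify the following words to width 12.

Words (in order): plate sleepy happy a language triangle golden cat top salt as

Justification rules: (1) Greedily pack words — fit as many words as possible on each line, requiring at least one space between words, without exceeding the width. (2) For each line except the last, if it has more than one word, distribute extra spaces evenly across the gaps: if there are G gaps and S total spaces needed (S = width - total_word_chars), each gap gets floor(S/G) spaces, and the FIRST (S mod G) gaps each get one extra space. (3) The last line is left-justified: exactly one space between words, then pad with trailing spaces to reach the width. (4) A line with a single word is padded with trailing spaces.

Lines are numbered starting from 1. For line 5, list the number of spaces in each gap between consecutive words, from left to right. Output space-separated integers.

Answer: 3

Derivation:
Line 1: ['plate', 'sleepy'] (min_width=12, slack=0)
Line 2: ['happy', 'a'] (min_width=7, slack=5)
Line 3: ['language'] (min_width=8, slack=4)
Line 4: ['triangle'] (min_width=8, slack=4)
Line 5: ['golden', 'cat'] (min_width=10, slack=2)
Line 6: ['top', 'salt', 'as'] (min_width=11, slack=1)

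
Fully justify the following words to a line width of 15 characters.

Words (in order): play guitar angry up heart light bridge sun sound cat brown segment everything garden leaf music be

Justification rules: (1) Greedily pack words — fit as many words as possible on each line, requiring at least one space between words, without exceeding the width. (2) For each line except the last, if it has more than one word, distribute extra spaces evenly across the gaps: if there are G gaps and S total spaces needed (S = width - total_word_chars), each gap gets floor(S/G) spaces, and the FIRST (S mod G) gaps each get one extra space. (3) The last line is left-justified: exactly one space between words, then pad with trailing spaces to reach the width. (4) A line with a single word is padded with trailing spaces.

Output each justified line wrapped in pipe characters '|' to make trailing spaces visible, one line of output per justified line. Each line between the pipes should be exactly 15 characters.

Line 1: ['play', 'guitar'] (min_width=11, slack=4)
Line 2: ['angry', 'up', 'heart'] (min_width=14, slack=1)
Line 3: ['light', 'bridge'] (min_width=12, slack=3)
Line 4: ['sun', 'sound', 'cat'] (min_width=13, slack=2)
Line 5: ['brown', 'segment'] (min_width=13, slack=2)
Line 6: ['everything'] (min_width=10, slack=5)
Line 7: ['garden', 'leaf'] (min_width=11, slack=4)
Line 8: ['music', 'be'] (min_width=8, slack=7)

Answer: |play     guitar|
|angry  up heart|
|light    bridge|
|sun  sound  cat|
|brown   segment|
|everything     |
|garden     leaf|
|music be       |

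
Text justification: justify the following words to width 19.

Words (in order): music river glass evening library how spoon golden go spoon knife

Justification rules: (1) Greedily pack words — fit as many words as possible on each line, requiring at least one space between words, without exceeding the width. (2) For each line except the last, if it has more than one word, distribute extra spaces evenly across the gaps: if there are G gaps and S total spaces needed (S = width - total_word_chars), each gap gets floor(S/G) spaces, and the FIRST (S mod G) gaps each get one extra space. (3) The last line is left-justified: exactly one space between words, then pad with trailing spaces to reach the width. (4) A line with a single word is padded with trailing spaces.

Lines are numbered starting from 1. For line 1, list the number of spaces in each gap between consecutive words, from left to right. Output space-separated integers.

Answer: 2 2

Derivation:
Line 1: ['music', 'river', 'glass'] (min_width=17, slack=2)
Line 2: ['evening', 'library', 'how'] (min_width=19, slack=0)
Line 3: ['spoon', 'golden', 'go'] (min_width=15, slack=4)
Line 4: ['spoon', 'knife'] (min_width=11, slack=8)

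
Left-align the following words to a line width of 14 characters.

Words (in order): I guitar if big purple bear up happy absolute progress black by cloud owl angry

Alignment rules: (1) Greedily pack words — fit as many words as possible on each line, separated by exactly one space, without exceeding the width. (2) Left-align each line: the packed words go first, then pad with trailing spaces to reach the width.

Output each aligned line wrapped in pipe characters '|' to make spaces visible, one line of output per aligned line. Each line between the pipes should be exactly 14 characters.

Line 1: ['I', 'guitar', 'if'] (min_width=11, slack=3)
Line 2: ['big', 'purple'] (min_width=10, slack=4)
Line 3: ['bear', 'up', 'happy'] (min_width=13, slack=1)
Line 4: ['absolute'] (min_width=8, slack=6)
Line 5: ['progress', 'black'] (min_width=14, slack=0)
Line 6: ['by', 'cloud', 'owl'] (min_width=12, slack=2)
Line 7: ['angry'] (min_width=5, slack=9)

Answer: |I guitar if   |
|big purple    |
|bear up happy |
|absolute      |
|progress black|
|by cloud owl  |
|angry         |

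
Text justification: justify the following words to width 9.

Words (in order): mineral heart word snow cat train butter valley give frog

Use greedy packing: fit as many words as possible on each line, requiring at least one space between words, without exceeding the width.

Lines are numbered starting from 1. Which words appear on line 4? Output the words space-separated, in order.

Answer: cat train

Derivation:
Line 1: ['mineral'] (min_width=7, slack=2)
Line 2: ['heart'] (min_width=5, slack=4)
Line 3: ['word', 'snow'] (min_width=9, slack=0)
Line 4: ['cat', 'train'] (min_width=9, slack=0)
Line 5: ['butter'] (min_width=6, slack=3)
Line 6: ['valley'] (min_width=6, slack=3)
Line 7: ['give', 'frog'] (min_width=9, slack=0)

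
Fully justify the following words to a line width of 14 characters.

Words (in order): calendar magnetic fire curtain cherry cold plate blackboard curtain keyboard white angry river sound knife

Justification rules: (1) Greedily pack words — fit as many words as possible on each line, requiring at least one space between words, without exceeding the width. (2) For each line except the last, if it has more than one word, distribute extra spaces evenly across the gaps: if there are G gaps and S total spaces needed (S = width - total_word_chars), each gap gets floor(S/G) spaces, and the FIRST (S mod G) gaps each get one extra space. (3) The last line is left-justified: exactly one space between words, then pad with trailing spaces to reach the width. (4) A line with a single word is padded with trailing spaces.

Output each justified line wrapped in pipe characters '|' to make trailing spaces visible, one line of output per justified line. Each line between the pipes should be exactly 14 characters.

Line 1: ['calendar'] (min_width=8, slack=6)
Line 2: ['magnetic', 'fire'] (min_width=13, slack=1)
Line 3: ['curtain', 'cherry'] (min_width=14, slack=0)
Line 4: ['cold', 'plate'] (min_width=10, slack=4)
Line 5: ['blackboard'] (min_width=10, slack=4)
Line 6: ['curtain'] (min_width=7, slack=7)
Line 7: ['keyboard', 'white'] (min_width=14, slack=0)
Line 8: ['angry', 'river'] (min_width=11, slack=3)
Line 9: ['sound', 'knife'] (min_width=11, slack=3)

Answer: |calendar      |
|magnetic  fire|
|curtain cherry|
|cold     plate|
|blackboard    |
|curtain       |
|keyboard white|
|angry    river|
|sound knife   |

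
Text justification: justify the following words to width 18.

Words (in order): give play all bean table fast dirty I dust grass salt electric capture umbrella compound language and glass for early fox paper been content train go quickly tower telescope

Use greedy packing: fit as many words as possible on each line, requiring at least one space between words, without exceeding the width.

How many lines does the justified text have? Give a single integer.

Answer: 10

Derivation:
Line 1: ['give', 'play', 'all', 'bean'] (min_width=18, slack=0)
Line 2: ['table', 'fast', 'dirty', 'I'] (min_width=18, slack=0)
Line 3: ['dust', 'grass', 'salt'] (min_width=15, slack=3)
Line 4: ['electric', 'capture'] (min_width=16, slack=2)
Line 5: ['umbrella', 'compound'] (min_width=17, slack=1)
Line 6: ['language', 'and', 'glass'] (min_width=18, slack=0)
Line 7: ['for', 'early', 'fox'] (min_width=13, slack=5)
Line 8: ['paper', 'been', 'content'] (min_width=18, slack=0)
Line 9: ['train', 'go', 'quickly'] (min_width=16, slack=2)
Line 10: ['tower', 'telescope'] (min_width=15, slack=3)
Total lines: 10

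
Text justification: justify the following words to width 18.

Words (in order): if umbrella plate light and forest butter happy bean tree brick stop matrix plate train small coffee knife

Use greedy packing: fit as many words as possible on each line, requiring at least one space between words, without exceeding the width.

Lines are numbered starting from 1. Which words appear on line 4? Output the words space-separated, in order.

Answer: tree brick stop

Derivation:
Line 1: ['if', 'umbrella', 'plate'] (min_width=17, slack=1)
Line 2: ['light', 'and', 'forest'] (min_width=16, slack=2)
Line 3: ['butter', 'happy', 'bean'] (min_width=17, slack=1)
Line 4: ['tree', 'brick', 'stop'] (min_width=15, slack=3)
Line 5: ['matrix', 'plate', 'train'] (min_width=18, slack=0)
Line 6: ['small', 'coffee', 'knife'] (min_width=18, slack=0)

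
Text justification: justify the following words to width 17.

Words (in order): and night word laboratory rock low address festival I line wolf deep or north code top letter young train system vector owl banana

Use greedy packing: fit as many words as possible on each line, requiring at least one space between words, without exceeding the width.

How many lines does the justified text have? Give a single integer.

Answer: 9

Derivation:
Line 1: ['and', 'night', 'word'] (min_width=14, slack=3)
Line 2: ['laboratory', 'rock'] (min_width=15, slack=2)
Line 3: ['low', 'address'] (min_width=11, slack=6)
Line 4: ['festival', 'I', 'line'] (min_width=15, slack=2)
Line 5: ['wolf', 'deep', 'or'] (min_width=12, slack=5)
Line 6: ['north', 'code', 'top'] (min_width=14, slack=3)
Line 7: ['letter', 'young'] (min_width=12, slack=5)
Line 8: ['train', 'system'] (min_width=12, slack=5)
Line 9: ['vector', 'owl', 'banana'] (min_width=17, slack=0)
Total lines: 9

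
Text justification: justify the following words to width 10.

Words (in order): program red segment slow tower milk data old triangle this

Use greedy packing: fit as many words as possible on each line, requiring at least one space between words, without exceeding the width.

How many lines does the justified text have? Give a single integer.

Line 1: ['program'] (min_width=7, slack=3)
Line 2: ['red'] (min_width=3, slack=7)
Line 3: ['segment'] (min_width=7, slack=3)
Line 4: ['slow', 'tower'] (min_width=10, slack=0)
Line 5: ['milk', 'data'] (min_width=9, slack=1)
Line 6: ['old'] (min_width=3, slack=7)
Line 7: ['triangle'] (min_width=8, slack=2)
Line 8: ['this'] (min_width=4, slack=6)
Total lines: 8

Answer: 8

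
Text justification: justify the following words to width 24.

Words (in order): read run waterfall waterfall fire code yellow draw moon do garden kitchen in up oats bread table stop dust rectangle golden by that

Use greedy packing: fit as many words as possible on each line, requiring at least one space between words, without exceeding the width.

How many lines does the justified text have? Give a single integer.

Line 1: ['read', 'run', 'waterfall'] (min_width=18, slack=6)
Line 2: ['waterfall', 'fire', 'code'] (min_width=19, slack=5)
Line 3: ['yellow', 'draw', 'moon', 'do'] (min_width=19, slack=5)
Line 4: ['garden', 'kitchen', 'in', 'up'] (min_width=20, slack=4)
Line 5: ['oats', 'bread', 'table', 'stop'] (min_width=21, slack=3)
Line 6: ['dust', 'rectangle', 'golden', 'by'] (min_width=24, slack=0)
Line 7: ['that'] (min_width=4, slack=20)
Total lines: 7

Answer: 7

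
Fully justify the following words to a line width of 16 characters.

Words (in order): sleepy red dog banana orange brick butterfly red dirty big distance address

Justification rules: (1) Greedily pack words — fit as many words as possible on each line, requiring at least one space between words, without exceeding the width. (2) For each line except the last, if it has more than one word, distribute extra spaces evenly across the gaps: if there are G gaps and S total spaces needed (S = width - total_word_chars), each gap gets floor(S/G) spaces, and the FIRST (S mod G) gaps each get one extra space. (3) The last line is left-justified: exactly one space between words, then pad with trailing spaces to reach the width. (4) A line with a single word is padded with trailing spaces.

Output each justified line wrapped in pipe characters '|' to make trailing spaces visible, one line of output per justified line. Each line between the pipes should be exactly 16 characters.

Line 1: ['sleepy', 'red', 'dog'] (min_width=14, slack=2)
Line 2: ['banana', 'orange'] (min_width=13, slack=3)
Line 3: ['brick', 'butterfly'] (min_width=15, slack=1)
Line 4: ['red', 'dirty', 'big'] (min_width=13, slack=3)
Line 5: ['distance', 'address'] (min_width=16, slack=0)

Answer: |sleepy  red  dog|
|banana    orange|
|brick  butterfly|
|red   dirty  big|
|distance address|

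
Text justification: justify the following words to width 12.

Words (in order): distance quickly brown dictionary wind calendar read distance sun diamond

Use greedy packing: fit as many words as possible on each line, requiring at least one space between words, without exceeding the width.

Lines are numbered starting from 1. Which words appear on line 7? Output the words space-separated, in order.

Line 1: ['distance'] (min_width=8, slack=4)
Line 2: ['quickly'] (min_width=7, slack=5)
Line 3: ['brown'] (min_width=5, slack=7)
Line 4: ['dictionary'] (min_width=10, slack=2)
Line 5: ['wind'] (min_width=4, slack=8)
Line 6: ['calendar'] (min_width=8, slack=4)
Line 7: ['read'] (min_width=4, slack=8)
Line 8: ['distance', 'sun'] (min_width=12, slack=0)
Line 9: ['diamond'] (min_width=7, slack=5)

Answer: read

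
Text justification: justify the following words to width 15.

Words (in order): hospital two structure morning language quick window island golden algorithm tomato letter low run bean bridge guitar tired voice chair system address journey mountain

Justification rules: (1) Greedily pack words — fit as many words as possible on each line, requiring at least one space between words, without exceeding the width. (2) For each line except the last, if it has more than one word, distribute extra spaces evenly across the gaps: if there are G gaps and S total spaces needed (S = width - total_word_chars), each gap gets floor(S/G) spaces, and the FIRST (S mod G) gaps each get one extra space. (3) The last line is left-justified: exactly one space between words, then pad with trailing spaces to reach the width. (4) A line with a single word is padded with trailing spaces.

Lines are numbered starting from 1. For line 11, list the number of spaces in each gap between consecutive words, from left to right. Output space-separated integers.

Line 1: ['hospital', 'two'] (min_width=12, slack=3)
Line 2: ['structure'] (min_width=9, slack=6)
Line 3: ['morning'] (min_width=7, slack=8)
Line 4: ['language', 'quick'] (min_width=14, slack=1)
Line 5: ['window', 'island'] (min_width=13, slack=2)
Line 6: ['golden'] (min_width=6, slack=9)
Line 7: ['algorithm'] (min_width=9, slack=6)
Line 8: ['tomato', 'letter'] (min_width=13, slack=2)
Line 9: ['low', 'run', 'bean'] (min_width=12, slack=3)
Line 10: ['bridge', 'guitar'] (min_width=13, slack=2)
Line 11: ['tired', 'voice'] (min_width=11, slack=4)
Line 12: ['chair', 'system'] (min_width=12, slack=3)
Line 13: ['address', 'journey'] (min_width=15, slack=0)
Line 14: ['mountain'] (min_width=8, slack=7)

Answer: 5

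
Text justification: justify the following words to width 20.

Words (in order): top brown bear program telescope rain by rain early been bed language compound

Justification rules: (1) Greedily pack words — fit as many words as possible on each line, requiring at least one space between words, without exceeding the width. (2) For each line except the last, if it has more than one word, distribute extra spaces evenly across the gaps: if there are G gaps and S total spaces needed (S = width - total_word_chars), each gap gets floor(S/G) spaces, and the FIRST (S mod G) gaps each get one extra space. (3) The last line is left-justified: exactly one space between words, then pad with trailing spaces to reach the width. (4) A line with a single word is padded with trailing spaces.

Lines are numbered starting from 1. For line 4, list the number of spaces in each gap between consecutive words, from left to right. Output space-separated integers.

Line 1: ['top', 'brown', 'bear'] (min_width=14, slack=6)
Line 2: ['program', 'telescope'] (min_width=17, slack=3)
Line 3: ['rain', 'by', 'rain', 'early'] (min_width=18, slack=2)
Line 4: ['been', 'bed', 'language'] (min_width=17, slack=3)
Line 5: ['compound'] (min_width=8, slack=12)

Answer: 3 2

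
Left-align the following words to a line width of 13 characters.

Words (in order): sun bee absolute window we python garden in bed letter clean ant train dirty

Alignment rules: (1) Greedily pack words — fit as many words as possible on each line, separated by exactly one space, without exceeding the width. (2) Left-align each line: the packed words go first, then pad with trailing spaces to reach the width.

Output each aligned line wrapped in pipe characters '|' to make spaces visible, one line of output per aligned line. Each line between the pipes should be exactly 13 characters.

Line 1: ['sun', 'bee'] (min_width=7, slack=6)
Line 2: ['absolute'] (min_width=8, slack=5)
Line 3: ['window', 'we'] (min_width=9, slack=4)
Line 4: ['python', 'garden'] (min_width=13, slack=0)
Line 5: ['in', 'bed', 'letter'] (min_width=13, slack=0)
Line 6: ['clean', 'ant'] (min_width=9, slack=4)
Line 7: ['train', 'dirty'] (min_width=11, slack=2)

Answer: |sun bee      |
|absolute     |
|window we    |
|python garden|
|in bed letter|
|clean ant    |
|train dirty  |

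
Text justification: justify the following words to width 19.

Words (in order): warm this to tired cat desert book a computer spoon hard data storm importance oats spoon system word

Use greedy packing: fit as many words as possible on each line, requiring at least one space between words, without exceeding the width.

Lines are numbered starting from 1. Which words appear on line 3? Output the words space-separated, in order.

Line 1: ['warm', 'this', 'to', 'tired'] (min_width=18, slack=1)
Line 2: ['cat', 'desert', 'book', 'a'] (min_width=17, slack=2)
Line 3: ['computer', 'spoon', 'hard'] (min_width=19, slack=0)
Line 4: ['data', 'storm'] (min_width=10, slack=9)
Line 5: ['importance', 'oats'] (min_width=15, slack=4)
Line 6: ['spoon', 'system', 'word'] (min_width=17, slack=2)

Answer: computer spoon hard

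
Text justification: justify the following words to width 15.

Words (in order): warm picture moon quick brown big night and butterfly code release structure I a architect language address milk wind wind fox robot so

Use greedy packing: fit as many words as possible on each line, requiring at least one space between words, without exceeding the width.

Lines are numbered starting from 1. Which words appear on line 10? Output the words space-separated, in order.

Answer: wind wind fox

Derivation:
Line 1: ['warm', 'picture'] (min_width=12, slack=3)
Line 2: ['moon', 'quick'] (min_width=10, slack=5)
Line 3: ['brown', 'big', 'night'] (min_width=15, slack=0)
Line 4: ['and', 'butterfly'] (min_width=13, slack=2)
Line 5: ['code', 'release'] (min_width=12, slack=3)
Line 6: ['structure', 'I', 'a'] (min_width=13, slack=2)
Line 7: ['architect'] (min_width=9, slack=6)
Line 8: ['language'] (min_width=8, slack=7)
Line 9: ['address', 'milk'] (min_width=12, slack=3)
Line 10: ['wind', 'wind', 'fox'] (min_width=13, slack=2)
Line 11: ['robot', 'so'] (min_width=8, slack=7)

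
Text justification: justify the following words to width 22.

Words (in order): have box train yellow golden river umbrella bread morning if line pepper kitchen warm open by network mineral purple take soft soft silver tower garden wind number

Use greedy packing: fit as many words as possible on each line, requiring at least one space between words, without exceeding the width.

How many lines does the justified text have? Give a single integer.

Line 1: ['have', 'box', 'train', 'yellow'] (min_width=21, slack=1)
Line 2: ['golden', 'river', 'umbrella'] (min_width=21, slack=1)
Line 3: ['bread', 'morning', 'if', 'line'] (min_width=21, slack=1)
Line 4: ['pepper', 'kitchen', 'warm'] (min_width=19, slack=3)
Line 5: ['open', 'by', 'network'] (min_width=15, slack=7)
Line 6: ['mineral', 'purple', 'take'] (min_width=19, slack=3)
Line 7: ['soft', 'soft', 'silver', 'tower'] (min_width=22, slack=0)
Line 8: ['garden', 'wind', 'number'] (min_width=18, slack=4)
Total lines: 8

Answer: 8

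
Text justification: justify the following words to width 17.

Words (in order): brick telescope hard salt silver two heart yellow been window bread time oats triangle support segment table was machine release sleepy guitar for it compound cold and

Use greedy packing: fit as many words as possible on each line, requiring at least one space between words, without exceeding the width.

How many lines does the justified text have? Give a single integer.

Answer: 11

Derivation:
Line 1: ['brick', 'telescope'] (min_width=15, slack=2)
Line 2: ['hard', 'salt', 'silver'] (min_width=16, slack=1)
Line 3: ['two', 'heart', 'yellow'] (min_width=16, slack=1)
Line 4: ['been', 'window', 'bread'] (min_width=17, slack=0)
Line 5: ['time', 'oats'] (min_width=9, slack=8)
Line 6: ['triangle', 'support'] (min_width=16, slack=1)
Line 7: ['segment', 'table', 'was'] (min_width=17, slack=0)
Line 8: ['machine', 'release'] (min_width=15, slack=2)
Line 9: ['sleepy', 'guitar', 'for'] (min_width=17, slack=0)
Line 10: ['it', 'compound', 'cold'] (min_width=16, slack=1)
Line 11: ['and'] (min_width=3, slack=14)
Total lines: 11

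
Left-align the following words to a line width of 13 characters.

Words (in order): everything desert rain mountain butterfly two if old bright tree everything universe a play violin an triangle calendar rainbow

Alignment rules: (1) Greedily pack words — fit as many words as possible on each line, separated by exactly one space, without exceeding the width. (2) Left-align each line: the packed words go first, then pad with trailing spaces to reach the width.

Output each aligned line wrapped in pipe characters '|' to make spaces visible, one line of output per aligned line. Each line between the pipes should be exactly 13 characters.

Line 1: ['everything'] (min_width=10, slack=3)
Line 2: ['desert', 'rain'] (min_width=11, slack=2)
Line 3: ['mountain'] (min_width=8, slack=5)
Line 4: ['butterfly', 'two'] (min_width=13, slack=0)
Line 5: ['if', 'old', 'bright'] (min_width=13, slack=0)
Line 6: ['tree'] (min_width=4, slack=9)
Line 7: ['everything'] (min_width=10, slack=3)
Line 8: ['universe', 'a'] (min_width=10, slack=3)
Line 9: ['play', 'violin'] (min_width=11, slack=2)
Line 10: ['an', 'triangle'] (min_width=11, slack=2)
Line 11: ['calendar'] (min_width=8, slack=5)
Line 12: ['rainbow'] (min_width=7, slack=6)

Answer: |everything   |
|desert rain  |
|mountain     |
|butterfly two|
|if old bright|
|tree         |
|everything   |
|universe a   |
|play violin  |
|an triangle  |
|calendar     |
|rainbow      |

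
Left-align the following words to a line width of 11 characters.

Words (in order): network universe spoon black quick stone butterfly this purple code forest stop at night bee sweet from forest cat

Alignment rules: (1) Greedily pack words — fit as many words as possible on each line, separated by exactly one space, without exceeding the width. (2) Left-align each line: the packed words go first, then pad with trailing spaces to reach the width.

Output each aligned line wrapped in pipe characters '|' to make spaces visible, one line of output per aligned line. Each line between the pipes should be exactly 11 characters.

Answer: |network    |
|universe   |
|spoon black|
|quick stone|
|butterfly  |
|this purple|
|code forest|
|stop at    |
|night bee  |
|sweet from |
|forest cat |

Derivation:
Line 1: ['network'] (min_width=7, slack=4)
Line 2: ['universe'] (min_width=8, slack=3)
Line 3: ['spoon', 'black'] (min_width=11, slack=0)
Line 4: ['quick', 'stone'] (min_width=11, slack=0)
Line 5: ['butterfly'] (min_width=9, slack=2)
Line 6: ['this', 'purple'] (min_width=11, slack=0)
Line 7: ['code', 'forest'] (min_width=11, slack=0)
Line 8: ['stop', 'at'] (min_width=7, slack=4)
Line 9: ['night', 'bee'] (min_width=9, slack=2)
Line 10: ['sweet', 'from'] (min_width=10, slack=1)
Line 11: ['forest', 'cat'] (min_width=10, slack=1)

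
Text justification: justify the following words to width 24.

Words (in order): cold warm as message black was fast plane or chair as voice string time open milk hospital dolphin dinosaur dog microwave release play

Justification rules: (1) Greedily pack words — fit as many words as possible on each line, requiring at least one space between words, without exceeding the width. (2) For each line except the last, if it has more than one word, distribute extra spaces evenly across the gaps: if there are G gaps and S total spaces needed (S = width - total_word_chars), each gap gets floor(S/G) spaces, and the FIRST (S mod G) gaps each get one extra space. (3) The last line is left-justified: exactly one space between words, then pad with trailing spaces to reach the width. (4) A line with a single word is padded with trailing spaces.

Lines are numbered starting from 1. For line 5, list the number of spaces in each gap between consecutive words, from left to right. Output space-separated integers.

Line 1: ['cold', 'warm', 'as', 'message'] (min_width=20, slack=4)
Line 2: ['black', 'was', 'fast', 'plane', 'or'] (min_width=23, slack=1)
Line 3: ['chair', 'as', 'voice', 'string'] (min_width=21, slack=3)
Line 4: ['time', 'open', 'milk', 'hospital'] (min_width=23, slack=1)
Line 5: ['dolphin', 'dinosaur', 'dog'] (min_width=20, slack=4)
Line 6: ['microwave', 'release', 'play'] (min_width=22, slack=2)

Answer: 3 3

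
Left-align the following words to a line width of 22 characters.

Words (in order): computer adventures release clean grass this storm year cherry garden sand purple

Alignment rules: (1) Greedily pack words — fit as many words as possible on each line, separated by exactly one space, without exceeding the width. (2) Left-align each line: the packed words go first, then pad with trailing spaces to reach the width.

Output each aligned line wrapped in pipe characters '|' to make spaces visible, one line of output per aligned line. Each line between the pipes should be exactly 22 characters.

Answer: |computer adventures   |
|release clean grass   |
|this storm year cherry|
|garden sand purple    |

Derivation:
Line 1: ['computer', 'adventures'] (min_width=19, slack=3)
Line 2: ['release', 'clean', 'grass'] (min_width=19, slack=3)
Line 3: ['this', 'storm', 'year', 'cherry'] (min_width=22, slack=0)
Line 4: ['garden', 'sand', 'purple'] (min_width=18, slack=4)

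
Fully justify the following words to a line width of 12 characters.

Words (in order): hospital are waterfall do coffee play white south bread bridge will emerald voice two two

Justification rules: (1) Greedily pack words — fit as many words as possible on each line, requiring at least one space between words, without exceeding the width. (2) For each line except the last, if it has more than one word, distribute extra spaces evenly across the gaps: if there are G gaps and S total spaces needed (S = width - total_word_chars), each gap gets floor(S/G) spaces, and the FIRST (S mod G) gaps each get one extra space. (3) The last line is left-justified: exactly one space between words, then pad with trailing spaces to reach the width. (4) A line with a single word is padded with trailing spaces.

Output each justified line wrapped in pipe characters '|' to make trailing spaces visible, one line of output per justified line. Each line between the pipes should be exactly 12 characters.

Line 1: ['hospital', 'are'] (min_width=12, slack=0)
Line 2: ['waterfall', 'do'] (min_width=12, slack=0)
Line 3: ['coffee', 'play'] (min_width=11, slack=1)
Line 4: ['white', 'south'] (min_width=11, slack=1)
Line 5: ['bread', 'bridge'] (min_width=12, slack=0)
Line 6: ['will', 'emerald'] (min_width=12, slack=0)
Line 7: ['voice', 'two'] (min_width=9, slack=3)
Line 8: ['two'] (min_width=3, slack=9)

Answer: |hospital are|
|waterfall do|
|coffee  play|
|white  south|
|bread bridge|
|will emerald|
|voice    two|
|two         |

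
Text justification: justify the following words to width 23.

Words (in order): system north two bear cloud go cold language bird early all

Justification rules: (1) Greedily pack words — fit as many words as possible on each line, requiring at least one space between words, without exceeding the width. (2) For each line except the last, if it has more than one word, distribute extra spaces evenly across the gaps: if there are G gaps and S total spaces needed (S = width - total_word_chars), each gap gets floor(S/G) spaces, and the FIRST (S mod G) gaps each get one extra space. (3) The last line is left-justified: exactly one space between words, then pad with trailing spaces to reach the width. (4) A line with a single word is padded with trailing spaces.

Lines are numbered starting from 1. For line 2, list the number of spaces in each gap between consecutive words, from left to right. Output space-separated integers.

Line 1: ['system', 'north', 'two', 'bear'] (min_width=21, slack=2)
Line 2: ['cloud', 'go', 'cold', 'language'] (min_width=22, slack=1)
Line 3: ['bird', 'early', 'all'] (min_width=14, slack=9)

Answer: 2 1 1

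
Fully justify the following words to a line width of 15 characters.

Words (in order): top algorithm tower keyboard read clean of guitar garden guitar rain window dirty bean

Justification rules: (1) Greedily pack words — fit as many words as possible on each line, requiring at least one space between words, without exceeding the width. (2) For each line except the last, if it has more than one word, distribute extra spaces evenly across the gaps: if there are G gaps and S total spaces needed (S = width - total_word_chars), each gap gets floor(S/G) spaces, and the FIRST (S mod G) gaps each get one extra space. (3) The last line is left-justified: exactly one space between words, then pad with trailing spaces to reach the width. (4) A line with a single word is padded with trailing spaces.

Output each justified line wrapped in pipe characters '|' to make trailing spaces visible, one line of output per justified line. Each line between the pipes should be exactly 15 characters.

Line 1: ['top', 'algorithm'] (min_width=13, slack=2)
Line 2: ['tower', 'keyboard'] (min_width=14, slack=1)
Line 3: ['read', 'clean', 'of'] (min_width=13, slack=2)
Line 4: ['guitar', 'garden'] (min_width=13, slack=2)
Line 5: ['guitar', 'rain'] (min_width=11, slack=4)
Line 6: ['window', 'dirty'] (min_width=12, slack=3)
Line 7: ['bean'] (min_width=4, slack=11)

Answer: |top   algorithm|
|tower  keyboard|
|read  clean  of|
|guitar   garden|
|guitar     rain|
|window    dirty|
|bean           |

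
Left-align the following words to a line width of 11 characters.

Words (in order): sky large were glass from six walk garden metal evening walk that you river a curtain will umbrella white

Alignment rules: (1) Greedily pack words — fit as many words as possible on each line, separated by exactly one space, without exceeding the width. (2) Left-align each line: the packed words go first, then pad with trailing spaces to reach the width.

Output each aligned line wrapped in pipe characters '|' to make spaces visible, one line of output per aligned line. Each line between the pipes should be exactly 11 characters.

Line 1: ['sky', 'large'] (min_width=9, slack=2)
Line 2: ['were', 'glass'] (min_width=10, slack=1)
Line 3: ['from', 'six'] (min_width=8, slack=3)
Line 4: ['walk', 'garden'] (min_width=11, slack=0)
Line 5: ['metal'] (min_width=5, slack=6)
Line 6: ['evening'] (min_width=7, slack=4)
Line 7: ['walk', 'that'] (min_width=9, slack=2)
Line 8: ['you', 'river', 'a'] (min_width=11, slack=0)
Line 9: ['curtain'] (min_width=7, slack=4)
Line 10: ['will'] (min_width=4, slack=7)
Line 11: ['umbrella'] (min_width=8, slack=3)
Line 12: ['white'] (min_width=5, slack=6)

Answer: |sky large  |
|were glass |
|from six   |
|walk garden|
|metal      |
|evening    |
|walk that  |
|you river a|
|curtain    |
|will       |
|umbrella   |
|white      |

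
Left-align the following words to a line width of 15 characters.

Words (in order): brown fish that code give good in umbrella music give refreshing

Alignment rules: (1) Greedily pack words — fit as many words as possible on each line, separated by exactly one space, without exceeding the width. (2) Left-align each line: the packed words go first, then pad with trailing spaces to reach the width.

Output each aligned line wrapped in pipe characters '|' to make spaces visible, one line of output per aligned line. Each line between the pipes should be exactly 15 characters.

Line 1: ['brown', 'fish', 'that'] (min_width=15, slack=0)
Line 2: ['code', 'give', 'good'] (min_width=14, slack=1)
Line 3: ['in', 'umbrella'] (min_width=11, slack=4)
Line 4: ['music', 'give'] (min_width=10, slack=5)
Line 5: ['refreshing'] (min_width=10, slack=5)

Answer: |brown fish that|
|code give good |
|in umbrella    |
|music give     |
|refreshing     |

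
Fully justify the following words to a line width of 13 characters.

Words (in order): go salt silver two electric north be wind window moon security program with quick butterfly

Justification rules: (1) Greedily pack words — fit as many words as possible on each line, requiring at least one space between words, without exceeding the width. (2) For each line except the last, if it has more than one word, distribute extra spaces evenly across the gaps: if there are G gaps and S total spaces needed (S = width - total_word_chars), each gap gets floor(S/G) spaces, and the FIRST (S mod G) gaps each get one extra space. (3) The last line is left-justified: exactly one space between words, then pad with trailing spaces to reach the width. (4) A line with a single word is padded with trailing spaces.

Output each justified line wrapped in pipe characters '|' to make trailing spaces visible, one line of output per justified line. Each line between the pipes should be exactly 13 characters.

Answer: |go       salt|
|silver    two|
|electric     |
|north be wind|
|window   moon|
|security     |
|program  with|
|quick        |
|butterfly    |

Derivation:
Line 1: ['go', 'salt'] (min_width=7, slack=6)
Line 2: ['silver', 'two'] (min_width=10, slack=3)
Line 3: ['electric'] (min_width=8, slack=5)
Line 4: ['north', 'be', 'wind'] (min_width=13, slack=0)
Line 5: ['window', 'moon'] (min_width=11, slack=2)
Line 6: ['security'] (min_width=8, slack=5)
Line 7: ['program', 'with'] (min_width=12, slack=1)
Line 8: ['quick'] (min_width=5, slack=8)
Line 9: ['butterfly'] (min_width=9, slack=4)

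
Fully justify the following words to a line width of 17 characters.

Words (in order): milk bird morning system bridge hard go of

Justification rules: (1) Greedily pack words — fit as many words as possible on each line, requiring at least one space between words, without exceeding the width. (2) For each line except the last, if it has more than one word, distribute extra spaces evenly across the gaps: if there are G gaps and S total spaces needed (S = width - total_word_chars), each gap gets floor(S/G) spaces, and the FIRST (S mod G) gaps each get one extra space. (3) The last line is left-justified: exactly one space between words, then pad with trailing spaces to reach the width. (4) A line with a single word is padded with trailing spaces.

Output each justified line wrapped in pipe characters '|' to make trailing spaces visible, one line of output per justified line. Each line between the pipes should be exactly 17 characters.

Answer: |milk bird morning|
|system     bridge|
|hard go of       |

Derivation:
Line 1: ['milk', 'bird', 'morning'] (min_width=17, slack=0)
Line 2: ['system', 'bridge'] (min_width=13, slack=4)
Line 3: ['hard', 'go', 'of'] (min_width=10, slack=7)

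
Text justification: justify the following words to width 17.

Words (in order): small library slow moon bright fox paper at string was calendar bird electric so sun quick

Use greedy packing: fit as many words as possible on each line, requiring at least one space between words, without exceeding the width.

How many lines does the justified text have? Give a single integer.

Line 1: ['small', 'library'] (min_width=13, slack=4)
Line 2: ['slow', 'moon', 'bright'] (min_width=16, slack=1)
Line 3: ['fox', 'paper', 'at'] (min_width=12, slack=5)
Line 4: ['string', 'was'] (min_width=10, slack=7)
Line 5: ['calendar', 'bird'] (min_width=13, slack=4)
Line 6: ['electric', 'so', 'sun'] (min_width=15, slack=2)
Line 7: ['quick'] (min_width=5, slack=12)
Total lines: 7

Answer: 7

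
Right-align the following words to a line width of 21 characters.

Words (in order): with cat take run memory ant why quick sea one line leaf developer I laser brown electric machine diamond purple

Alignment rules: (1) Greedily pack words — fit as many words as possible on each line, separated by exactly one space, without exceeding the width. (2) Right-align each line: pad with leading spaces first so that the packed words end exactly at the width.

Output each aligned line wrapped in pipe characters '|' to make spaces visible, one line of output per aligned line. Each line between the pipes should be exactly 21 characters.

Answer: |    with cat take run|
| memory ant why quick|
|    sea one line leaf|
|    developer I laser|
|       brown electric|
|      machine diamond|
|               purple|

Derivation:
Line 1: ['with', 'cat', 'take', 'run'] (min_width=17, slack=4)
Line 2: ['memory', 'ant', 'why', 'quick'] (min_width=20, slack=1)
Line 3: ['sea', 'one', 'line', 'leaf'] (min_width=17, slack=4)
Line 4: ['developer', 'I', 'laser'] (min_width=17, slack=4)
Line 5: ['brown', 'electric'] (min_width=14, slack=7)
Line 6: ['machine', 'diamond'] (min_width=15, slack=6)
Line 7: ['purple'] (min_width=6, slack=15)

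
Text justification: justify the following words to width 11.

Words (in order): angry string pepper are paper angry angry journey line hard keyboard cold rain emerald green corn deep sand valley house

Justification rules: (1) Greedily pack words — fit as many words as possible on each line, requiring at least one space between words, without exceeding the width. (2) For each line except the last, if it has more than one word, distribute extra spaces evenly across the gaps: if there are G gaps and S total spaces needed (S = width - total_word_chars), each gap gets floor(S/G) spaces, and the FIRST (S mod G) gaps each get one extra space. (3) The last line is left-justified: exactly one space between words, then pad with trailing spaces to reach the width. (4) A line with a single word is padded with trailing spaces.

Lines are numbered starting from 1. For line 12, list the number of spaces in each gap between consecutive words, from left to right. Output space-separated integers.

Answer: 3

Derivation:
Line 1: ['angry'] (min_width=5, slack=6)
Line 2: ['string'] (min_width=6, slack=5)
Line 3: ['pepper', 'are'] (min_width=10, slack=1)
Line 4: ['paper', 'angry'] (min_width=11, slack=0)
Line 5: ['angry'] (min_width=5, slack=6)
Line 6: ['journey'] (min_width=7, slack=4)
Line 7: ['line', 'hard'] (min_width=9, slack=2)
Line 8: ['keyboard'] (min_width=8, slack=3)
Line 9: ['cold', 'rain'] (min_width=9, slack=2)
Line 10: ['emerald'] (min_width=7, slack=4)
Line 11: ['green', 'corn'] (min_width=10, slack=1)
Line 12: ['deep', 'sand'] (min_width=9, slack=2)
Line 13: ['valley'] (min_width=6, slack=5)
Line 14: ['house'] (min_width=5, slack=6)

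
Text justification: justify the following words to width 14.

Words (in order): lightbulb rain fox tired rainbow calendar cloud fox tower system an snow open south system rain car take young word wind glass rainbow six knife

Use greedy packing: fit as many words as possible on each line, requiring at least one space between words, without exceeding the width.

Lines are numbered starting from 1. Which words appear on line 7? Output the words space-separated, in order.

Answer: open south

Derivation:
Line 1: ['lightbulb', 'rain'] (min_width=14, slack=0)
Line 2: ['fox', 'tired'] (min_width=9, slack=5)
Line 3: ['rainbow'] (min_width=7, slack=7)
Line 4: ['calendar', 'cloud'] (min_width=14, slack=0)
Line 5: ['fox', 'tower'] (min_width=9, slack=5)
Line 6: ['system', 'an', 'snow'] (min_width=14, slack=0)
Line 7: ['open', 'south'] (min_width=10, slack=4)
Line 8: ['system', 'rain'] (min_width=11, slack=3)
Line 9: ['car', 'take', 'young'] (min_width=14, slack=0)
Line 10: ['word', 'wind'] (min_width=9, slack=5)
Line 11: ['glass', 'rainbow'] (min_width=13, slack=1)
Line 12: ['six', 'knife'] (min_width=9, slack=5)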